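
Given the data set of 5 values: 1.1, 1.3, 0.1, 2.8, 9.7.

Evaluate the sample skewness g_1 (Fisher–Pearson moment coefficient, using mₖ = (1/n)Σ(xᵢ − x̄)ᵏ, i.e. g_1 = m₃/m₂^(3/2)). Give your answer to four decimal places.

x̄ = (1.1 + 1.3 + 0.1 + 2.8 + 9.7) / 5 = 3.0000
deviations (xᵢ − x̄): -1.9000, -1.7000, -2.9000, -0.2000, 6.7000
Σ(xᵢ − x̄)² = 59.8400 ⇒ m₂ = 59.8400/5 = 11.96800
Σ(xᵢ − x̄)³ = 264.5940 ⇒ m₃ = 264.5940/5 = 52.91880
m₂^(3/2) = 11.96800^(1.5) = 41.40305
g_1 = m₃ / m₂^(3/2) = 52.91880 / 41.40305 ≈ 1.2781

1.2781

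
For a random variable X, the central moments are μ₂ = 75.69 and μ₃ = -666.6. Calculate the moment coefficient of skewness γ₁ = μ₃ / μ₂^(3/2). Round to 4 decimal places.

-1.0123

σ = √μ₂ = √75.69 = 8.70000
σ³ = μ₂^(3/2) = 658.50300
γ₁ = μ₃/σ³ = -666.6 / 658.50300 ≈ -1.0123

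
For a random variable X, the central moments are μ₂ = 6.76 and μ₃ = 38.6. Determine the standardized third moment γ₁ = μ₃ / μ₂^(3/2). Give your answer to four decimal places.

2.1962

σ = √μ₂ = √6.76 = 2.60000
σ³ = μ₂^(3/2) = 17.57600
γ₁ = μ₃/σ³ = 38.6 / 17.57600 ≈ 2.1962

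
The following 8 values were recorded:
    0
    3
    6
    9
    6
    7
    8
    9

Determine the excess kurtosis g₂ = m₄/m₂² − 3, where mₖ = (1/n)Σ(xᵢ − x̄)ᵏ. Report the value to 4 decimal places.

x̄ = 6.0000
Σ(xᵢ − x̄)² = 68.0000 ⇒ m₂ = 8.50000
Σ(xᵢ − x̄)⁴ = 1556.0000 ⇒ m₄ = 194.50000
m₂² = 72.25000
g₂ = m₄/m₂² − 3 = 2.69204 − 3 ≈ -0.3080

-0.3080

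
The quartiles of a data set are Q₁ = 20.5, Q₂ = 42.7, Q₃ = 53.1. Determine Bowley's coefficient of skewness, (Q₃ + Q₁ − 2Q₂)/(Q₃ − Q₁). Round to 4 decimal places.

-0.3620

numerator: Q₃ + Q₁ − 2Q₂ = 53.1 + 20.5 − 2×42.7 = -11.8000
denominator: Q₃ − Q₁ = 53.1 − 20.5 = 32.6000
Bowley skewness = -11.8000 / 32.6000 ≈ -0.3620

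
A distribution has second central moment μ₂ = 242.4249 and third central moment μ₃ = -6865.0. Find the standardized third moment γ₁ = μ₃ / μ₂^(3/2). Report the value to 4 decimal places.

σ = √μ₂ = √242.4249 = 15.57000
σ³ = μ₂^(3/2) = 3774.55569
γ₁ = μ₃/σ³ = -6865.0 / 3774.55569 ≈ -1.8188

-1.8188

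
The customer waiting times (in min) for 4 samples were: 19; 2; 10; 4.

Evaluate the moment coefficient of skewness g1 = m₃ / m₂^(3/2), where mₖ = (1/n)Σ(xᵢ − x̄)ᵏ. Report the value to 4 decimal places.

0.5750

x̄ = (19 + 2 + 10 + 4) / 4 = 8.7500
deviations (xᵢ − x̄): 10.2500, -6.7500, 1.2500, -4.7500
Σ(xᵢ − x̄)² = 174.7500 ⇒ m₂ = 174.7500/4 = 43.68750
Σ(xᵢ − x̄)³ = 664.1250 ⇒ m₃ = 664.1250/4 = 166.03125
m₂^(3/2) = 43.68750^(1.5) = 288.75917
g1 = m₃ / m₂^(3/2) = 166.03125 / 288.75917 ≈ 0.5750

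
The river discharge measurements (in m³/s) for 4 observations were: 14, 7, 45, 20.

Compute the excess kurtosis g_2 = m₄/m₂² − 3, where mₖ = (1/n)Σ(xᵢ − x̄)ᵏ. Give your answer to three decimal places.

-0.909

x̄ = 21.5000
Σ(xᵢ − x̄)² = 821.0000 ⇒ m₂ = 205.25000
Σ(xᵢ − x̄)⁴ = 352354.2500 ⇒ m₄ = 88088.56250
m₂² = 42127.56250
g_2 = m₄/m₂² − 3 = 2.09100 − 3 ≈ -0.909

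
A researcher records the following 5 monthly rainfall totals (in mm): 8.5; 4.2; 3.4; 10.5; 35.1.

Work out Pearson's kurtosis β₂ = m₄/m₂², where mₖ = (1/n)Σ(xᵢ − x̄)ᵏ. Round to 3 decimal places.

3.000

x̄ = 12.3400
Σ(xᵢ − x̄)² = 682.3320 ⇒ m₂ = 136.46640
Σ(xᵢ − x̄)⁴ = 279349.2453 ⇒ m₄ = 55869.84907
m₂² = 18623.07833
β₂ = m₄/m₂² = 55869.84907 / 18623.07833 ≈ 3.000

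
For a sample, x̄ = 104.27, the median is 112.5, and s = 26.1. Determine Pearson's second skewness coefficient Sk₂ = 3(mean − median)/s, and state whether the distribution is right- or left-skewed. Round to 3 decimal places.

Sk₂ = 3(104.27 − 112.5) / 26.1 = 3 × -8.2300 / 26.1
    = -24.6900 / 26.1 ≈ -0.946
Sk₂ < 0 ⇒ mean < median ⇒ left-skewed (negative skew).

-0.946, left-skewed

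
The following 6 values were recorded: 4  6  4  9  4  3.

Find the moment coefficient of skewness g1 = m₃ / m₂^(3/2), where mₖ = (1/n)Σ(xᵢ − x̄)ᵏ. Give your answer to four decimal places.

x̄ = (4 + 6 + 4 + 9 + 4 + 3) / 6 = 5.0000
deviations (xᵢ − x̄): -1.0000, 1.0000, -1.0000, 4.0000, -1.0000, -2.0000
Σ(xᵢ − x̄)² = 24.0000 ⇒ m₂ = 24.0000/6 = 4.00000
Σ(xᵢ − x̄)³ = 54.0000 ⇒ m₃ = 54.0000/6 = 9.00000
m₂^(3/2) = 4.00000^(1.5) = 8.00000
g1 = m₃ / m₂^(3/2) = 9.00000 / 8.00000 ≈ 1.1250

1.1250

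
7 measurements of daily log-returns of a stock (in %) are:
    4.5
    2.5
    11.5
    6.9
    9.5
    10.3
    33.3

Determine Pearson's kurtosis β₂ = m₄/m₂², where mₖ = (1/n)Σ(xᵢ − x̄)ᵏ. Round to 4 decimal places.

x̄ = 11.2143
Σ(xᵢ − x̄)² = 631.2686 ⇒ m₂ = 90.18122
Σ(xᵢ − x̄)⁴ = 246082.9729 ⇒ m₄ = 35154.71042
m₂² = 8132.65325
β₂ = m₄/m₂² = 35154.71042 / 8132.65325 ≈ 4.3227

4.3227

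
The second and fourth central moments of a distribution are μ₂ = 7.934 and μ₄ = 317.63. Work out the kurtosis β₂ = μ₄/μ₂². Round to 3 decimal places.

5.046

μ₂² = 7.934² = 62.94836
μ₄/μ₂² = 317.63 / 62.94836 = 5.04588
β₂ ≈ 5.046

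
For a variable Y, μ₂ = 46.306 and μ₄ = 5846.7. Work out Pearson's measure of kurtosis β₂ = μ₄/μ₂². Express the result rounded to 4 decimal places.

μ₂² = 46.306² = 2144.24564
μ₄/μ₂² = 5846.7 / 2144.24564 = 2.72669
β₂ ≈ 2.7267

2.7267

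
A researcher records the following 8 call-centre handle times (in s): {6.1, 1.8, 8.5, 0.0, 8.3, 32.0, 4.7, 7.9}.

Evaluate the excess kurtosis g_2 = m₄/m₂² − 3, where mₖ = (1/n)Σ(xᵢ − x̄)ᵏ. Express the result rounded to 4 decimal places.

2.1244

x̄ = 8.6625
Σ(xᵢ − x̄)² = 689.7787 ⇒ m₂ = 86.22234
Σ(xᵢ − x̄)⁴ = 304770.2195 ⇒ m₄ = 38096.27744
m₂² = 7434.29256
g_2 = m₄/m₂² − 3 = 5.12440 − 3 ≈ 2.1244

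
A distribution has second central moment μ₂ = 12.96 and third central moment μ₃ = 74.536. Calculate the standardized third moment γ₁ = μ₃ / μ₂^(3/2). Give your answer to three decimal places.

σ = √μ₂ = √12.96 = 3.60000
σ³ = μ₂^(3/2) = 46.65600
γ₁ = μ₃/σ³ = 74.536 / 46.65600 ≈ 1.598

1.598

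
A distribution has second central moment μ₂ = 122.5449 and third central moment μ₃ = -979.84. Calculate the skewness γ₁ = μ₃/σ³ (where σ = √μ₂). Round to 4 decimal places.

-0.7223

σ = √μ₂ = √122.5449 = 11.07000
σ³ = μ₂^(3/2) = 1356.57204
γ₁ = μ₃/σ³ = -979.84 / 1356.57204 ≈ -0.7223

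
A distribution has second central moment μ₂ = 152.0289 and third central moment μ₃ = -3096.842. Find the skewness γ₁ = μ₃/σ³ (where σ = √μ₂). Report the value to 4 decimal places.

σ = √μ₂ = √152.0289 = 12.33000
σ³ = μ₂^(3/2) = 1874.51634
γ₁ = μ₃/σ³ = -3096.842 / 1874.51634 ≈ -1.6521

-1.6521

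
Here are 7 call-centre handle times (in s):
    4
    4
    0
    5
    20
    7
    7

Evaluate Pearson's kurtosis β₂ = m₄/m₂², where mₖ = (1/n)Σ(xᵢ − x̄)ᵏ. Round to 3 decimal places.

x̄ = 6.7143
Σ(xᵢ − x̄)² = 239.4286 ⇒ m₂ = 34.20408
Σ(xᵢ − x̄)⁴ = 33305.4111 ⇒ m₄ = 4757.91587
m₂² = 1169.91920
β₂ = m₄/m₂² = 4757.91587 / 1169.91920 ≈ 4.067

4.067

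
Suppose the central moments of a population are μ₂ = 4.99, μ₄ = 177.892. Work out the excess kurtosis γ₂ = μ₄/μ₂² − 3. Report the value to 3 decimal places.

4.144

μ₂² = 4.99² = 24.90010
μ₄/μ₂² = 177.892 / 24.90010 = 7.14423
γ₂ = 7.14423 − 3 ≈ 4.144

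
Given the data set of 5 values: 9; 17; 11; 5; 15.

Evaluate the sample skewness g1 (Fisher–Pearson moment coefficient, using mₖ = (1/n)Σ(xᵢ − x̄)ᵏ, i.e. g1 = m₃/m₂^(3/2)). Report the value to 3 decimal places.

x̄ = (9 + 17 + 11 + 5 + 15) / 5 = 11.4000
deviations (xᵢ − x̄): -2.4000, 5.6000, -0.4000, -6.4000, 3.6000
Σ(xᵢ − x̄)² = 91.2000 ⇒ m₂ = 91.2000/5 = 18.24000
Σ(xᵢ − x̄)³ = -53.7600 ⇒ m₃ = -53.7600/5 = -10.75200
m₂^(3/2) = 18.24000^(1.5) = 77.89996
g1 = m₃ / m₂^(3/2) = -10.75200 / 77.89996 ≈ -0.138

-0.138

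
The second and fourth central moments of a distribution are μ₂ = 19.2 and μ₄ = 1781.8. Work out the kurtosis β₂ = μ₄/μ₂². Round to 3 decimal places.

μ₂² = 19.2² = 368.64000
μ₄/μ₂² = 1781.8 / 368.64000 = 4.83344
β₂ ≈ 4.833

4.833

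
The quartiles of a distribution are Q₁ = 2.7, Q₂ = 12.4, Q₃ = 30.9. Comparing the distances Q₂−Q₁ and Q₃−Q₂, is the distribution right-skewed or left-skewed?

right-skewed

Q₂ − Q₁ = 9.7;  Q₃ − Q₂ = 18.5
Q₃ − Q₂ > Q₂ − Q₁ ⇒ the upper half is more spread out ⇒ right-skewed.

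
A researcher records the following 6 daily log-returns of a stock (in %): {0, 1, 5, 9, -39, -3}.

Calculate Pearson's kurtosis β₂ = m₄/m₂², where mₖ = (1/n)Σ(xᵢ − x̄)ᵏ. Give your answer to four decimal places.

x̄ = -4.5000
Σ(xᵢ − x̄)² = 1515.5000 ⇒ m₂ = 252.58333
Σ(xᵢ − x̄)⁴ = 1459385.3750 ⇒ m₄ = 243230.89583
m₂² = 63798.34028
β₂ = m₄/m₂² = 243230.89583 / 63798.34028 ≈ 3.8125

3.8125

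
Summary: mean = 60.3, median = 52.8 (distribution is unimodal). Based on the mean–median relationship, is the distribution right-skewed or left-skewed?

right-skewed

mean − median = 60.3 − 52.8 = 7.5
mean > median ⇒ the longer tail is on the right ⇒ right-skewed (positively skewed).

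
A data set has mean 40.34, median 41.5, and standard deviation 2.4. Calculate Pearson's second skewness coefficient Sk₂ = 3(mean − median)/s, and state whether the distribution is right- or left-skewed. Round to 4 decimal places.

-1.4500, left-skewed

Sk₂ = 3(40.34 − 41.5) / 2.4 = 3 × -1.1600 / 2.4
    = -3.4800 / 2.4 ≈ -1.4500
Sk₂ < 0 ⇒ mean < median ⇒ left-skewed (negative skew).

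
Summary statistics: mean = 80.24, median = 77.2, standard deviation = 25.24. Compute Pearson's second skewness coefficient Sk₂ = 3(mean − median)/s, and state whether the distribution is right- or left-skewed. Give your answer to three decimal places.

0.361, right-skewed

Sk₂ = 3(80.24 − 77.2) / 25.24 = 3 × 3.0400 / 25.24
    = 9.1200 / 25.24 ≈ 0.361
Sk₂ > 0 ⇒ mean > median ⇒ right-skewed (positive skew).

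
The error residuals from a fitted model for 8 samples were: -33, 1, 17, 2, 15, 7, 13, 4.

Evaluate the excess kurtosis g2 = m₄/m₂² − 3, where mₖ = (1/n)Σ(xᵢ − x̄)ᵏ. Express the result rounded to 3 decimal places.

x̄ = 3.2500
Σ(xᵢ − x̄)² = 1757.5000 ⇒ m₂ = 219.68750
Σ(xᵢ − x̄)⁴ = 1790829.1563 ⇒ m₄ = 223853.64453
m₂² = 48262.59766
g2 = m₄/m₂² − 3 = 4.63824 − 3 ≈ 1.638

1.638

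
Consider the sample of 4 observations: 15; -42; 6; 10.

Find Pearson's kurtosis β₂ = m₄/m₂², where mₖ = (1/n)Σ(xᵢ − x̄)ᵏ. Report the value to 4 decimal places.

2.2834

x̄ = -2.7500
Σ(xᵢ − x̄)² = 2094.7500 ⇒ m₂ = 523.68750
Σ(xᵢ − x̄)⁴ = 2504885.5781 ⇒ m₄ = 626221.39453
m₂² = 274248.59766
β₂ = m₄/m₂² = 626221.39453 / 274248.59766 ≈ 2.2834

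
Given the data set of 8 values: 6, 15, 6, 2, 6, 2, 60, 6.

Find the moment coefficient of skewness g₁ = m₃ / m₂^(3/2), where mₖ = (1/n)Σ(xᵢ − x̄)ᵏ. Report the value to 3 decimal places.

2.089

x̄ = (6 + 15 + 6 + 2 + 6 + 2 + 60 + 6) / 8 = 12.8750
deviations (xᵢ − x̄): -6.8750, 2.1250, -6.8750, -10.8750, -6.8750, -10.8750, 47.1250, -6.8750
Σ(xᵢ − x̄)² = 2650.8750 ⇒ m₂ = 2650.8750/8 = 331.35938
Σ(xᵢ − x̄)³ = 100791.0938 ⇒ m₃ = 100791.0938/8 = 12598.88672
m₂^(3/2) = 331.35938^(1.5) = 6031.82723
g₁ = m₃ / m₂^(3/2) = 12598.88672 / 6031.82723 ≈ 2.089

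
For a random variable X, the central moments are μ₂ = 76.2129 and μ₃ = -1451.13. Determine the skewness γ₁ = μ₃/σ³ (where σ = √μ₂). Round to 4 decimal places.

σ = √μ₂ = √76.2129 = 8.73000
σ³ = μ₂^(3/2) = 665.33862
γ₁ = μ₃/σ³ = -1451.13 / 665.33862 ≈ -2.1810

-2.1810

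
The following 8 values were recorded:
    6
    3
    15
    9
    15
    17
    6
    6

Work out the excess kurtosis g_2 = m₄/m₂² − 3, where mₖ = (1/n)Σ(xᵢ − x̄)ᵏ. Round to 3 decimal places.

-1.525

x̄ = 9.6250
Σ(xᵢ − x̄)² = 195.8750 ⇒ m₂ = 24.48438
Σ(xᵢ − x̄)⁴ = 7072.2441 ⇒ m₄ = 884.03052
m₂² = 599.48462
g_2 = m₄/m₂² − 3 = 1.47465 − 3 ≈ -1.525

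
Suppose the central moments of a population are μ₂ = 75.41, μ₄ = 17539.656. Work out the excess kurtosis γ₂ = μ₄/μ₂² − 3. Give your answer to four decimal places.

0.0843

μ₂² = 75.41² = 5686.66810
μ₄/μ₂² = 17539.656 / 5686.66810 = 3.08435
γ₂ = 3.08435 − 3 ≈ 0.0843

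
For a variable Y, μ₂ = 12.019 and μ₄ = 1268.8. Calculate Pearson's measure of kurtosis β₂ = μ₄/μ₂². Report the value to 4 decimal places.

8.7833

μ₂² = 12.019² = 144.45636
μ₄/μ₂² = 1268.8 / 144.45636 = 8.78328
β₂ ≈ 8.7833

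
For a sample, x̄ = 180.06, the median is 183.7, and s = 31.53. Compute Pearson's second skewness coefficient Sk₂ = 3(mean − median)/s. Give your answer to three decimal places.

-0.346

Sk₂ = 3(180.06 − 183.7) / 31.53 = 3 × -3.6400 / 31.53
    = -10.9200 / 31.53 ≈ -0.346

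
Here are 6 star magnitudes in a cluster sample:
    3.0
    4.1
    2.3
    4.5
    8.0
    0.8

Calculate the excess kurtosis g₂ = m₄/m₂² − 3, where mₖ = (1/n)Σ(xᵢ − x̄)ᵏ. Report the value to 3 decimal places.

x̄ = 3.7833
Σ(xᵢ − x̄)² = 30.1083 ⇒ m₂ = 5.01806
Σ(xᵢ − x̄)⁴ = 400.8448 ⇒ m₄ = 66.80747
m₂² = 25.18088
g₂ = m₄/m₂² − 3 = 2.65310 − 3 ≈ -0.347

-0.347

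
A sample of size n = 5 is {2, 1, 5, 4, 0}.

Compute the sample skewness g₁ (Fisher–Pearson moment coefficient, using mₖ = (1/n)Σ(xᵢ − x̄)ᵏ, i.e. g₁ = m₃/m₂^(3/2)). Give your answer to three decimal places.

x̄ = (2 + 1 + 5 + 4 + 0) / 5 = 2.4000
deviations (xᵢ − x̄): -0.4000, -1.4000, 2.6000, 1.6000, -2.4000
Σ(xᵢ − x̄)² = 17.2000 ⇒ m₂ = 17.2000/5 = 3.44000
Σ(xᵢ − x̄)³ = 5.0400 ⇒ m₃ = 5.0400/5 = 1.00800
m₂^(3/2) = 3.44000^(1.5) = 6.38025
g₁ = m₃ / m₂^(3/2) = 1.00800 / 6.38025 ≈ 0.158

0.158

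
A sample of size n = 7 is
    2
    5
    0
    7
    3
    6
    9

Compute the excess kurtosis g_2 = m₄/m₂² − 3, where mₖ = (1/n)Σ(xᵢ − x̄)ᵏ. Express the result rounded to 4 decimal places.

-1.0873

x̄ = 4.5714
Σ(xᵢ − x̄)² = 57.7143 ⇒ m₂ = 8.24490
Σ(xᵢ − x̄)⁴ = 910.1691 ⇒ m₄ = 130.02416
m₂² = 67.97834
g_2 = m₄/m₂² − 3 = 1.91273 − 3 ≈ -1.0873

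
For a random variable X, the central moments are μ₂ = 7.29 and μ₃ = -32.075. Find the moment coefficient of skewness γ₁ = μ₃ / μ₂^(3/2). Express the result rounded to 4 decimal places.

-1.6296

σ = √μ₂ = √7.29 = 2.70000
σ³ = μ₂^(3/2) = 19.68300
γ₁ = μ₃/σ³ = -32.075 / 19.68300 ≈ -1.6296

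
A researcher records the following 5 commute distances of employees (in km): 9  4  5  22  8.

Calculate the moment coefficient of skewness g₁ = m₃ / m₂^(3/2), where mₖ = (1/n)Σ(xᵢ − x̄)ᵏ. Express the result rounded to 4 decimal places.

x̄ = (9 + 4 + 5 + 22 + 8) / 5 = 9.6000
deviations (xᵢ − x̄): -0.6000, -5.6000, -4.6000, 12.4000, -1.6000
Σ(xᵢ − x̄)² = 209.2000 ⇒ m₂ = 209.2000/5 = 41.84000
Σ(xᵢ − x̄)³ = 1629.3600 ⇒ m₃ = 1629.3600/5 = 325.87200
m₂^(3/2) = 41.84000^(1.5) = 270.63721
g₁ = m₃ / m₂^(3/2) = 325.87200 / 270.63721 ≈ 1.2041

1.2041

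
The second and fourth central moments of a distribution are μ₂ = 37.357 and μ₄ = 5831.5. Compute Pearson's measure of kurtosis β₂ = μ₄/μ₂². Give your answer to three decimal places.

4.179

μ₂² = 37.357² = 1395.54545
μ₄/μ₂² = 5831.5 / 1395.54545 = 4.17865
β₂ ≈ 4.179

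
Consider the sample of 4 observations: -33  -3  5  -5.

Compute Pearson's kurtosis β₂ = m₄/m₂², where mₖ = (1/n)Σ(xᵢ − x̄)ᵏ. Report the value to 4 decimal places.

2.1900

x̄ = -9.0000
Σ(xᵢ − x̄)² = 824.0000 ⇒ m₂ = 206.00000
Σ(xᵢ − x̄)⁴ = 371744.0000 ⇒ m₄ = 92936.00000
m₂² = 42436.00000
β₂ = m₄/m₂² = 92936.00000 / 42436.00000 ≈ 2.1900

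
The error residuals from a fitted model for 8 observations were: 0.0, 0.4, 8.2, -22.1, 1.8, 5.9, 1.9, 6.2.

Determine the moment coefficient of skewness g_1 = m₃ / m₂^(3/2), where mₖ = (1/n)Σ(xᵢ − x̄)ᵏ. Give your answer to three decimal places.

-1.826

x̄ = (0.0 + 0.4 + 8.2 - 22.1 + 1.8 + 5.9 + 1.9 + 6.2) / 8 = 0.2875
deviations (xᵢ − x̄): -0.2875, 0.1125, 7.9125, -22.3875, 1.5125, 5.6125, 1.6125, 5.9125
Σ(xᵢ − x̄)² = 635.2488 ⇒ m₂ = 635.2488/8 = 79.40609
Σ(xᵢ − x̄)³ = -10334.1232 ⇒ m₃ = -10334.1232/8 = -1291.76539
m₂^(3/2) = 79.40609^(1.5) = 707.58847
g_1 = m₃ / m₂^(3/2) = -1291.76539 / 707.58847 ≈ -1.826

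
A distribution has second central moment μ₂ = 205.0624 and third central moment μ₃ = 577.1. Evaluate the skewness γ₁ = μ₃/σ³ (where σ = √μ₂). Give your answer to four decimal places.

0.1965

σ = √μ₂ = √205.0624 = 14.32000
σ³ = μ₂^(3/2) = 2936.49357
γ₁ = μ₃/σ³ = 577.1 / 2936.49357 ≈ 0.1965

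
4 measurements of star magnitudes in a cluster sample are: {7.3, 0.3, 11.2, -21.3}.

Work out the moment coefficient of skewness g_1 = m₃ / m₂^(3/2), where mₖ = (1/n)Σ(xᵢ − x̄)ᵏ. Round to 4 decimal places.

-0.8437

x̄ = (7.3 + 0.3 + 11.2 - 21.3) / 4 = -0.6250
deviations (xᵢ − x̄): 7.9250, 0.9250, 11.8250, -20.6750
Σ(xᵢ − x̄)² = 630.9475 ⇒ m₂ = 630.9475/4 = 157.73688
Σ(xᵢ − x̄)³ = -6685.6219 ⇒ m₃ = -6685.6219/4 = -1671.40547
m₂^(3/2) = 157.73688^(1.5) = 1981.07013
g_1 = m₃ / m₂^(3/2) = -1671.40547 / 1981.07013 ≈ -0.8437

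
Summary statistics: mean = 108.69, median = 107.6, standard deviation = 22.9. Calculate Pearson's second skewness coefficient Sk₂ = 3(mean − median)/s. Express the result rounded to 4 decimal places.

0.1428

Sk₂ = 3(108.69 − 107.6) / 22.9 = 3 × 1.0900 / 22.9
    = 3.2700 / 22.9 ≈ 0.1428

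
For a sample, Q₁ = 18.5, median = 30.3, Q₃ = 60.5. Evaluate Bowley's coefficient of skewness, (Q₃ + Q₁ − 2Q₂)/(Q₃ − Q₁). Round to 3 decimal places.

numerator: Q₃ + Q₁ − 2Q₂ = 60.5 + 18.5 − 2×30.3 = 18.4000
denominator: Q₃ − Q₁ = 60.5 − 18.5 = 42.0000
Bowley skewness = 18.4000 / 42.0000 ≈ 0.438

0.438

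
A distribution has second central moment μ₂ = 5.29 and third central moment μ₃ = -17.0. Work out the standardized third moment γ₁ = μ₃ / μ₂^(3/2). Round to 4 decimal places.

σ = √μ₂ = √5.29 = 2.30000
σ³ = μ₂^(3/2) = 12.16700
γ₁ = μ₃/σ³ = -17.0 / 12.16700 ≈ -1.3972

-1.3972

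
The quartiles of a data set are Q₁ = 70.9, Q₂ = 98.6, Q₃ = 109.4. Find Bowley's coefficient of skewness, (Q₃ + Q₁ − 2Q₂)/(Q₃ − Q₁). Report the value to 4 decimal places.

numerator: Q₃ + Q₁ − 2Q₂ = 109.4 + 70.9 − 2×98.6 = -16.9000
denominator: Q₃ − Q₁ = 109.4 − 70.9 = 38.5000
Bowley skewness = -16.9000 / 38.5000 ≈ -0.4390

-0.4390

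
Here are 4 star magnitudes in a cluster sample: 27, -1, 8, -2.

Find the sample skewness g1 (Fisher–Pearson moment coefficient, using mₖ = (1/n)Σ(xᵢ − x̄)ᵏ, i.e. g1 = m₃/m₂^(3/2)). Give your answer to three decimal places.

0.813

x̄ = (27 - 1 + 8 - 2) / 4 = 8.0000
deviations (xᵢ − x̄): 19.0000, -9.0000, 0.0000, -10.0000
Σ(xᵢ − x̄)² = 542.0000 ⇒ m₂ = 542.0000/4 = 135.50000
Σ(xᵢ − x̄)³ = 5130.0000 ⇒ m₃ = 5130.0000/4 = 1282.50000
m₂^(3/2) = 135.50000^(1.5) = 1577.28053
g1 = m₃ / m₂^(3/2) = 1282.50000 / 1577.28053 ≈ 0.813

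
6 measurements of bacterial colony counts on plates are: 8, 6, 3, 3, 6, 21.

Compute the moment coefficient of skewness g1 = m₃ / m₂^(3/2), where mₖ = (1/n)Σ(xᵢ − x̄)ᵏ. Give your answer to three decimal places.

x̄ = (8 + 6 + 3 + 3 + 6 + 21) / 6 = 7.8333
deviations (xᵢ − x̄): 0.1667, -1.8333, -4.8333, -4.8333, -1.8333, 13.1667
Σ(xᵢ − x̄)² = 226.8333 ⇒ m₂ = 226.8333/6 = 37.80556
Σ(xᵢ − x̄)³ = 2044.4444 ⇒ m₃ = 2044.4444/6 = 340.74074
m₂^(3/2) = 37.80556^(1.5) = 232.45208
g1 = m₃ / m₂^(3/2) = 340.74074 / 232.45208 ≈ 1.466

1.466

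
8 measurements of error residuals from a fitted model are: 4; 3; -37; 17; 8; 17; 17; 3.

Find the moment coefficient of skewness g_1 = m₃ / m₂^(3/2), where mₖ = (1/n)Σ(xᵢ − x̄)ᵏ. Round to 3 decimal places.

x̄ = (4 + 3 - 37 + 17 + 8 + 17 + 17 + 3) / 8 = 4.0000
deviations (xᵢ − x̄): 0.0000, -1.0000, -41.0000, 13.0000, 4.0000, 13.0000, 13.0000, -1.0000
Σ(xᵢ − x̄)² = 2206.0000 ⇒ m₂ = 2206.0000/8 = 275.75000
Σ(xᵢ − x̄)³ = -62268.0000 ⇒ m₃ = -62268.0000/8 = -7783.50000
m₂^(3/2) = 275.75000^(1.5) = 4579.02782
g_1 = m₃ / m₂^(3/2) = -7783.50000 / 4579.02782 ≈ -1.700

-1.700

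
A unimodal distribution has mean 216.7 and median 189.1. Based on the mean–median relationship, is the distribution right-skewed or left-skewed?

right-skewed

mean − median = 216.7 − 189.1 = 27.6
mean > median ⇒ the longer tail is on the right ⇒ right-skewed (positively skewed).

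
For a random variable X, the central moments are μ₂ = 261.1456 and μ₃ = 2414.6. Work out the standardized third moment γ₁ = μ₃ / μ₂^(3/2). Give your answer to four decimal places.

0.5722

σ = √μ₂ = √261.1456 = 16.16000
σ³ = μ₂^(3/2) = 4220.11290
γ₁ = μ₃/σ³ = 2414.6 / 4220.11290 ≈ 0.5722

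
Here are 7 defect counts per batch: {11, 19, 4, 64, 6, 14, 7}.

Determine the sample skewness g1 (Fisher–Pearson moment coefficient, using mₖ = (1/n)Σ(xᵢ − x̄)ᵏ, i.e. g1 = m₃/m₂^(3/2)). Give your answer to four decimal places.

x̄ = (11 + 19 + 4 + 64 + 6 + 14 + 7) / 7 = 17.8571
deviations (xᵢ − x̄): -6.8571, 1.1429, -13.8571, 46.1429, -11.8571, -3.8571, -10.8571
Σ(xᵢ − x̄)² = 2642.8571 ⇒ m₂ = 2642.8571/7 = 377.55102
Σ(xᵢ − x̄)³ = 92259.6735 ⇒ m₃ = 92259.6735/7 = 13179.95335
m₂^(3/2) = 377.55102^(1.5) = 7336.07010
g1 = m₃ / m₂^(3/2) = 13179.95335 / 7336.07010 ≈ 1.7966

1.7966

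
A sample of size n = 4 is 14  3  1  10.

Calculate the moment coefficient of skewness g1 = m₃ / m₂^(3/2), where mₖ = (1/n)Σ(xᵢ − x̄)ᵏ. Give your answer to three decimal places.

x̄ = (14 + 3 + 1 + 10) / 4 = 7.0000
deviations (xᵢ − x̄): 7.0000, -4.0000, -6.0000, 3.0000
Σ(xᵢ − x̄)² = 110.0000 ⇒ m₂ = 110.0000/4 = 27.50000
Σ(xᵢ − x̄)³ = 90.0000 ⇒ m₃ = 90.0000/4 = 22.50000
m₂^(3/2) = 27.50000^(1.5) = 144.21122
g1 = m₃ / m₂^(3/2) = 22.50000 / 144.21122 ≈ 0.156

0.156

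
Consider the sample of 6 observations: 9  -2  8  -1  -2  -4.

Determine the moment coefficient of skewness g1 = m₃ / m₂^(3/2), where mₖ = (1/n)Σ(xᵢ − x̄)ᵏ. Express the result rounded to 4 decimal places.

x̄ = (9 - 2 + 8 - 1 - 2 - 4) / 6 = 1.3333
deviations (xᵢ − x̄): 7.6667, -3.3333, 6.6667, -2.3333, -3.3333, -5.3333
Σ(xᵢ − x̄)² = 159.3333 ⇒ m₂ = 159.3333/6 = 26.55556
Σ(xᵢ − x̄)³ = 508.4444 ⇒ m₃ = 508.4444/6 = 84.74074
m₂^(3/2) = 26.55556^(1.5) = 136.84631
g1 = m₃ / m₂^(3/2) = 84.74074 / 136.84631 ≈ 0.6192

0.6192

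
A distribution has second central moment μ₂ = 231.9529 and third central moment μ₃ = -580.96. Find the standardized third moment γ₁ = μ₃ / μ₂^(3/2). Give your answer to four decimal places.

-0.1645

σ = √μ₂ = √231.9529 = 15.23000
σ³ = μ₂^(3/2) = 3532.64267
γ₁ = μ₃/σ³ = -580.96 / 3532.64267 ≈ -0.1645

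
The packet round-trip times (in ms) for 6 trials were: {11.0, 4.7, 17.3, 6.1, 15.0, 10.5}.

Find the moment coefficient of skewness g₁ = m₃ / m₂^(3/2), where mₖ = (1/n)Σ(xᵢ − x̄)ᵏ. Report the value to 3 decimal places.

0.056

x̄ = (11.0 + 4.7 + 17.3 + 6.1 + 15.0 + 10.5) / 6 = 10.7667
deviations (xᵢ − x̄): 0.2333, -6.0667, 6.5333, -4.6667, 4.2333, -0.2667
Σ(xᵢ − x̄)² = 119.3133 ⇒ m₂ = 119.3133/6 = 19.88556
Σ(xᵢ − x̄)³ = 29.8216 ⇒ m₃ = 29.8216/6 = 4.97026
m₂^(3/2) = 19.88556^(1.5) = 88.67610
g₁ = m₃ / m₂^(3/2) = 4.97026 / 88.67610 ≈ 0.056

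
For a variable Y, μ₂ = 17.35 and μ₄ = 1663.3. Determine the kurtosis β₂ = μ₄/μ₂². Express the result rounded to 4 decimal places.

5.5255

μ₂² = 17.35² = 301.02250
μ₄/μ₂² = 1663.3 / 301.02250 = 5.52550
β₂ ≈ 5.5255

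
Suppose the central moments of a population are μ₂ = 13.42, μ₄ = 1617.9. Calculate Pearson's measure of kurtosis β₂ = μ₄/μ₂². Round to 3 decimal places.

μ₂² = 13.42² = 180.09640
μ₄/μ₂² = 1617.9 / 180.09640 = 8.98352
β₂ ≈ 8.984

8.984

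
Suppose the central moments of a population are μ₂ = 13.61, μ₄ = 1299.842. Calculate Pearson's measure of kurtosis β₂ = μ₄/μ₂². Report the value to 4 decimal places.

7.0174

μ₂² = 13.61² = 185.23210
μ₄/μ₂² = 1299.842 / 185.23210 = 7.01737
β₂ ≈ 7.0174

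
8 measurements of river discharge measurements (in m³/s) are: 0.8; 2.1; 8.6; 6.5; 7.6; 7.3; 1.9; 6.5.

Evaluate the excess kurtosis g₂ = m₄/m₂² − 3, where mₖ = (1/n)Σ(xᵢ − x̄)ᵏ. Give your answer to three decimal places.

x̄ = 5.1625
Σ(xᵢ − x̄)² = 64.9588 ⇒ m₂ = 8.11984
Σ(xᵢ − x̄)⁴ = 765.6541 ⇒ m₄ = 95.70676
m₂² = 65.93186
g₂ = m₄/m₂² − 3 = 1.45160 − 3 ≈ -1.548

-1.548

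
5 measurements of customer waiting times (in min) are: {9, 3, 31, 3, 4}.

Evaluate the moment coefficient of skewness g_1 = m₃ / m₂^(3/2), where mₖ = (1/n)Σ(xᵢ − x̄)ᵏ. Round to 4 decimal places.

x̄ = (9 + 3 + 31 + 3 + 4) / 5 = 10.0000
deviations (xᵢ − x̄): -1.0000, -7.0000, 21.0000, -7.0000, -6.0000
Σ(xᵢ − x̄)² = 576.0000 ⇒ m₂ = 576.0000/5 = 115.20000
Σ(xᵢ − x̄)³ = 8358.0000 ⇒ m₃ = 8358.0000/5 = 1671.60000
m₂^(3/2) = 115.20000^(1.5) = 1236.45615
g_1 = m₃ / m₂^(3/2) = 1671.60000 / 1236.45615 ≈ 1.3519

1.3519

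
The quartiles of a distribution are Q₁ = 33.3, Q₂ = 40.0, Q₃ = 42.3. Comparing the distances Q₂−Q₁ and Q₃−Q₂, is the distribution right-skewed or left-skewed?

left-skewed

Q₂ − Q₁ = 6.7;  Q₃ − Q₂ = 2.3
Q₂ − Q₁ > Q₃ − Q₂ ⇒ the lower half is more spread out ⇒ left-skewed.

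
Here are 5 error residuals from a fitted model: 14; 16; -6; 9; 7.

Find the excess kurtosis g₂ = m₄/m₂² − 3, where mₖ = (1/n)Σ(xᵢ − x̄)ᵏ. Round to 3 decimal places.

-0.533

x̄ = 8.0000
Σ(xᵢ − x̄)² = 298.0000 ⇒ m₂ = 59.60000
Σ(xᵢ − x̄)⁴ = 43810.0000 ⇒ m₄ = 8762.00000
m₂² = 3552.16000
g₂ = m₄/m₂² − 3 = 2.46667 − 3 ≈ -0.533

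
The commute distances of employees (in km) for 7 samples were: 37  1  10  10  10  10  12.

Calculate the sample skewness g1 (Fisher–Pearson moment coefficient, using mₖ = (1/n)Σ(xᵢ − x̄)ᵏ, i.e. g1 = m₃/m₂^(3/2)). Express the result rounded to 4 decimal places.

1.5644

x̄ = (37 + 1 + 10 + 10 + 10 + 10 + 12) / 7 = 12.8571
deviations (xᵢ − x̄): 24.1429, -11.8571, -2.8571, -2.8571, -2.8571, -2.8571, -0.8571
Σ(xᵢ − x̄)² = 756.8571 ⇒ m₂ = 756.8571/7 = 108.12245
Σ(xᵢ − x̄)³ = 12311.3878 ⇒ m₃ = 12311.3878/7 = 1758.76968
m₂^(3/2) = 108.12245^(1.5) = 1124.27825
g1 = m₃ / m₂^(3/2) = 1758.76968 / 1124.27825 ≈ 1.5644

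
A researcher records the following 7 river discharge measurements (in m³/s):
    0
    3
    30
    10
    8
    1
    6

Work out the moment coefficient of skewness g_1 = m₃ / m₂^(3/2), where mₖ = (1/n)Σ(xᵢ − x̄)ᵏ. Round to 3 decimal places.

1.529

x̄ = (0 + 3 + 30 + 10 + 8 + 1 + 6) / 7 = 8.2857
deviations (xᵢ − x̄): -8.2857, -5.2857, 21.7143, 1.7143, -0.2857, -7.2857, -2.2857
Σ(xᵢ − x̄)² = 629.4286 ⇒ m₂ = 629.4286/7 = 89.91837
Σ(xᵢ − x̄)³ = 9128.3265 ⇒ m₃ = 9128.3265/7 = 1304.04665
m₂^(3/2) = 89.91837^(1.5) = 852.65358
g_1 = m₃ / m₂^(3/2) = 1304.04665 / 852.65358 ≈ 1.529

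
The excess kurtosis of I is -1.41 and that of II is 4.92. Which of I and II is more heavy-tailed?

Higher excess kurtosis ⇒ heavier tails relative to the normal distribution.
-1.41 vs 4.92: the larger is 4.92, so II has heavier tails. (II is leptokurtic — heavier-than-normal tails; the other is platykurtic.)

II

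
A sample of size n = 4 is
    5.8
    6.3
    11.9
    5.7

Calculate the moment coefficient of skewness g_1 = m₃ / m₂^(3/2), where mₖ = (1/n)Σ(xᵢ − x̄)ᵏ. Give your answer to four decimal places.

1.1287

x̄ = (5.8 + 6.3 + 11.9 + 5.7) / 4 = 7.4250
deviations (xᵢ − x̄): -1.6250, -1.1250, 4.4750, -1.7250
Σ(xᵢ − x̄)² = 26.9075 ⇒ m₂ = 26.9075/4 = 6.72688
Σ(xᵢ − x̄)³ = 78.7669 ⇒ m₃ = 78.7669/4 = 19.69172
m₂^(3/2) = 6.72688^(1.5) = 17.44697
g_1 = m₃ / m₂^(3/2) = 19.69172 / 17.44697 ≈ 1.1287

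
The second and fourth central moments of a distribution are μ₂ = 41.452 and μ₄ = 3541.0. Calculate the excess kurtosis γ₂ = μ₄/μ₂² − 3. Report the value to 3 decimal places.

μ₂² = 41.452² = 1718.26830
μ₄/μ₂² = 3541.0 / 1718.26830 = 2.06080
γ₂ = 2.06080 − 3 ≈ -0.939

-0.939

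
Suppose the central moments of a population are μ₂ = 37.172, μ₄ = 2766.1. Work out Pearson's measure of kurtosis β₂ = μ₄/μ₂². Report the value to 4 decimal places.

2.0019

μ₂² = 37.172² = 1381.75758
μ₄/μ₂² = 2766.1 / 1381.75758 = 2.00187
β₂ ≈ 2.0019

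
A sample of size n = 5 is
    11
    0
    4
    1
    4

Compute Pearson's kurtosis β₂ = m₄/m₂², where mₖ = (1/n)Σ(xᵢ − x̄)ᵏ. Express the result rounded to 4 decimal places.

2.5000

x̄ = 4.0000
Σ(xᵢ − x̄)² = 74.0000 ⇒ m₂ = 14.80000
Σ(xᵢ − x̄)⁴ = 2738.0000 ⇒ m₄ = 547.60000
m₂² = 219.04000
β₂ = m₄/m₂² = 547.60000 / 219.04000 ≈ 2.5000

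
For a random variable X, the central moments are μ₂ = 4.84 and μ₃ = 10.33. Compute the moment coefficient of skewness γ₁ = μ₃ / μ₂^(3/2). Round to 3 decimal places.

σ = √μ₂ = √4.84 = 2.20000
σ³ = μ₂^(3/2) = 10.64800
γ₁ = μ₃/σ³ = 10.33 / 10.64800 ≈ 0.970

0.970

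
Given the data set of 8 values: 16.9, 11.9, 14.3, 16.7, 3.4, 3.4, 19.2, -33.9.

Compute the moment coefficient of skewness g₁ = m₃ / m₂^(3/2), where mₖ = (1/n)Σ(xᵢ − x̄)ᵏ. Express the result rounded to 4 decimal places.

x̄ = (16.9 + 11.9 + 14.3 + 16.7 + 3.4 + 3.4 + 19.2 - 33.9) / 8 = 6.4875
deviations (xᵢ − x̄): 10.4125, 5.4125, 7.8125, 10.2125, -3.0875, -3.0875, 12.7125, -40.3875
Σ(xᵢ − x̄)² = 2114.8687 ⇒ m₂ = 2114.8687/8 = 264.35859
Σ(xᵢ − x̄)³ = -61053.0674 ⇒ m₃ = -61053.0674/8 = -7631.63343
m₂^(3/2) = 264.35859^(1.5) = 4298.23493
g₁ = m₃ / m₂^(3/2) = -7631.63343 / 4298.23493 ≈ -1.7755

-1.7755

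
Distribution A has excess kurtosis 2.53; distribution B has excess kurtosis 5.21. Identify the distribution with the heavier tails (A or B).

Higher excess kurtosis ⇒ heavier tails relative to the normal distribution.
2.53 vs 5.21: the larger is 5.21, so B has heavier tails.

B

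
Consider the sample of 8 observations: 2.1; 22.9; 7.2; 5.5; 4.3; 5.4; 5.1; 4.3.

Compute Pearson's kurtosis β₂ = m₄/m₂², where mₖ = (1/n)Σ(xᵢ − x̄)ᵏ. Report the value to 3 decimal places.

5.617

x̄ = 7.1000
Σ(xᵢ − x̄)² = 299.7800 ⇒ m₂ = 37.47250
Σ(xᵢ − x̄)⁴ = 63098.9666 ⇒ m₄ = 7887.37082
m₂² = 1404.18826
β₂ = m₄/m₂² = 7887.37082 / 1404.18826 ≈ 5.617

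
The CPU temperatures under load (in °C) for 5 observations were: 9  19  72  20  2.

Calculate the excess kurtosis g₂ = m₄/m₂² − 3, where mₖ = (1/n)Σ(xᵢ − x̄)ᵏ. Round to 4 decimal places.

x̄ = 24.4000
Σ(xᵢ − x̄)² = 3053.2000 ⇒ m₂ = 610.64000
Σ(xᵢ − x̄)⁴ = 5442901.4560 ⇒ m₄ = 1088580.29120
m₂² = 372881.20960
g₂ = m₄/m₂² − 3 = 2.91938 − 3 ≈ -0.0806

-0.0806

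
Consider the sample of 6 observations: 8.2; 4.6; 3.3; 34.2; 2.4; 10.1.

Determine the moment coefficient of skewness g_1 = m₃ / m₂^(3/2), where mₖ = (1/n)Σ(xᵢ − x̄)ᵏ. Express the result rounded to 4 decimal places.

1.5566

x̄ = (8.2 + 4.6 + 3.3 + 34.2 + 2.4 + 10.1) / 6 = 10.4667
deviations (xᵢ − x̄): -2.2667, -5.8667, -7.1667, 23.7333, -8.0667, -0.3667
Σ(xᵢ − x̄)² = 719.3933 ⇒ m₂ = 719.3933/6 = 119.89889
Σ(xᵢ − x̄)³ = 12261.6936 ⇒ m₃ = 12261.6936/6 = 2043.61559
m₂^(3/2) = 119.89889^(1.5) = 1312.87306
g_1 = m₃ / m₂^(3/2) = 2043.61559 / 1312.87306 ≈ 1.5566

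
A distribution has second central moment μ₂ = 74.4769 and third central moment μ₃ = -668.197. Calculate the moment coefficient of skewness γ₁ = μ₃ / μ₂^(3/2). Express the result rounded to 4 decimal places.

-1.0396

σ = √μ₂ = √74.4769 = 8.63000
σ³ = μ₂^(3/2) = 642.73565
γ₁ = μ₃/σ³ = -668.197 / 642.73565 ≈ -1.0396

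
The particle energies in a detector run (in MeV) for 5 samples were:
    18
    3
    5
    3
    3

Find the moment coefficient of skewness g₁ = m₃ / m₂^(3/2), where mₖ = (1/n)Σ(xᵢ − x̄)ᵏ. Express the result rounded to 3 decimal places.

1.438

x̄ = (18 + 3 + 5 + 3 + 3) / 5 = 6.4000
deviations (xᵢ − x̄): 11.6000, -3.4000, -1.4000, -3.4000, -3.4000
Σ(xᵢ − x̄)² = 171.2000 ⇒ m₂ = 171.2000/5 = 34.24000
Σ(xᵢ − x̄)³ = 1440.2400 ⇒ m₃ = 1440.2400/5 = 288.04800
m₂^(3/2) = 34.24000^(1.5) = 200.35521
g₁ = m₃ / m₂^(3/2) = 288.04800 / 200.35521 ≈ 1.438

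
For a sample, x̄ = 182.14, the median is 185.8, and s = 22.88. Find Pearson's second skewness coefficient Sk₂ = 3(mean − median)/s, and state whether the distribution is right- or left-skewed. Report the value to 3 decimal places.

-0.480, left-skewed

Sk₂ = 3(182.14 − 185.8) / 22.88 = 3 × -3.6600 / 22.88
    = -10.9800 / 22.88 ≈ -0.480
Sk₂ < 0 ⇒ mean < median ⇒ left-skewed (negative skew).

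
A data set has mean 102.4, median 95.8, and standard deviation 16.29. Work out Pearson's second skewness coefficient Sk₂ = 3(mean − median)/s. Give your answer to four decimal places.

1.2155

Sk₂ = 3(102.4 − 95.8) / 16.29 = 3 × 6.6000 / 16.29
    = 19.8000 / 16.29 ≈ 1.2155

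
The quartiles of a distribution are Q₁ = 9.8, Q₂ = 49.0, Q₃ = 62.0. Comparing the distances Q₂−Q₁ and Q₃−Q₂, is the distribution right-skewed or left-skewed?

Q₂ − Q₁ = 39.2;  Q₃ − Q₂ = 13.0
Q₂ − Q₁ > Q₃ − Q₂ ⇒ the lower half is more spread out ⇒ left-skewed.

left-skewed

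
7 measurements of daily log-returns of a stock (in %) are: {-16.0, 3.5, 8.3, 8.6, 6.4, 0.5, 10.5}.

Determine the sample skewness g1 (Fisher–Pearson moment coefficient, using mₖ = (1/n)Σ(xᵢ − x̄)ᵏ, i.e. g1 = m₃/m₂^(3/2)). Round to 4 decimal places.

-1.5050

x̄ = (-16.0 + 3.5 + 8.3 + 8.6 + 6.4 + 0.5 + 10.5) / 7 = 3.1143
deviations (xᵢ − x̄): -19.1143, 0.3857, 5.1857, 5.4857, 3.2857, -2.6143, 7.3857
Σ(xᵢ − x̄)² = 494.6686 ⇒ m₂ = 494.6686/7 = 70.66694
Σ(xᵢ − x̄)³ = -6258.4391 ⇒ m₃ = -6258.4391/7 = -894.06273
m₂^(3/2) = 70.66694^(1.5) = 594.05194
g1 = m₃ / m₂^(3/2) = -894.06273 / 594.05194 ≈ -1.5050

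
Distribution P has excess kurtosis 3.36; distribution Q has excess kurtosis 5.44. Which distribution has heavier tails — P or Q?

Q

Higher excess kurtosis ⇒ heavier tails relative to the normal distribution.
3.36 vs 5.44: the larger is 5.44, so Q has heavier tails.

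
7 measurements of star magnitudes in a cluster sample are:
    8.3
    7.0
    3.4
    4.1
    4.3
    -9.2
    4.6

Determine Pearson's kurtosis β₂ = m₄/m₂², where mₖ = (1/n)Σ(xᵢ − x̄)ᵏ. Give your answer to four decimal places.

x̄ = 3.2143
Σ(xᵢ − x̄)² = 198.2286 ⇒ m₂ = 28.31837
Σ(xᵢ − x̄)⁴ = 24631.3368 ⇒ m₄ = 3518.76240
m₂² = 801.92993
β₂ = m₄/m₂² = 3518.76240 / 801.92993 ≈ 4.3879

4.3879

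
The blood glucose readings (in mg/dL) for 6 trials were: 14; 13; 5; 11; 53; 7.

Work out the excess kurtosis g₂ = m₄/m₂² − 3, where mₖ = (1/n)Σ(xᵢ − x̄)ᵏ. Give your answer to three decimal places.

x̄ = 17.1667
Σ(xᵢ − x̄)² = 1600.8333 ⇒ m₂ = 266.80556
Σ(xᵢ − x̄)⁴ = 1683171.1528 ⇒ m₄ = 280528.52546
m₂² = 71185.20448
g₂ = m₄/m₂² − 3 = 3.94083 − 3 ≈ 0.941

0.941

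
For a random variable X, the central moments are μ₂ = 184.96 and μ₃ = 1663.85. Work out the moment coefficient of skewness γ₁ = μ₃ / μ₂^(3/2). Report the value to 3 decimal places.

σ = √μ₂ = √184.96 = 13.60000
σ³ = μ₂^(3/2) = 2515.45600
γ₁ = μ₃/σ³ = 1663.85 / 2515.45600 ≈ 0.661

0.661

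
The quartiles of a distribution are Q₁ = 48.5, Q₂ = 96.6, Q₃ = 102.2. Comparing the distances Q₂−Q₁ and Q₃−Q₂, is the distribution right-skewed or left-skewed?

Q₂ − Q₁ = 48.1;  Q₃ − Q₂ = 5.6
Q₂ − Q₁ > Q₃ − Q₂ ⇒ the lower half is more spread out ⇒ left-skewed.

left-skewed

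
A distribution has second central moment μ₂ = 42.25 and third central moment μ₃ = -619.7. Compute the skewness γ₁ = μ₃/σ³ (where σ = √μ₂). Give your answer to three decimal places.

σ = √μ₂ = √42.25 = 6.50000
σ³ = μ₂^(3/2) = 274.62500
γ₁ = μ₃/σ³ = -619.7 / 274.62500 ≈ -2.257

-2.257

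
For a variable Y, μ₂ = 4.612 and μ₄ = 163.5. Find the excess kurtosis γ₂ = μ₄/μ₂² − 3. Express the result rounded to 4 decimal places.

4.6867

μ₂² = 4.612² = 21.27054
μ₄/μ₂² = 163.5 / 21.27054 = 7.68669
γ₂ = 7.68669 − 3 ≈ 4.6867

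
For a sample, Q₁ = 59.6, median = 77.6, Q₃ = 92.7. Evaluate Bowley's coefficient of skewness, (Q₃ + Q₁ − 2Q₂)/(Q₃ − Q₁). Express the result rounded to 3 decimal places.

-0.088

numerator: Q₃ + Q₁ − 2Q₂ = 92.7 + 59.6 − 2×77.6 = -2.9000
denominator: Q₃ − Q₁ = 92.7 − 59.6 = 33.1000
Bowley skewness = -2.9000 / 33.1000 ≈ -0.088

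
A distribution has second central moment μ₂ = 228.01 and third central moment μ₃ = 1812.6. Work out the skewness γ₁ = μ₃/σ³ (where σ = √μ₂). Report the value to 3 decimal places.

σ = √μ₂ = √228.01 = 15.10000
σ³ = μ₂^(3/2) = 3442.95100
γ₁ = μ₃/σ³ = 1812.6 / 3442.95100 ≈ 0.526

0.526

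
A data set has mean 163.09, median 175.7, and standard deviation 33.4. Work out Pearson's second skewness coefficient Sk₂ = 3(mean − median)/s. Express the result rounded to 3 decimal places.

Sk₂ = 3(163.09 − 175.7) / 33.4 = 3 × -12.6100 / 33.4
    = -37.8300 / 33.4 ≈ -1.133

-1.133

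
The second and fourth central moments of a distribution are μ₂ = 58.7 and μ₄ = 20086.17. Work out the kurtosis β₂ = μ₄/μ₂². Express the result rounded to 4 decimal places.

μ₂² = 58.7² = 3445.69000
μ₄/μ₂² = 20086.17 / 3445.69000 = 5.82936
β₂ ≈ 5.8294

5.8294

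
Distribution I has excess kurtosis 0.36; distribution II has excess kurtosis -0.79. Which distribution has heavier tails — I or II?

I

Higher excess kurtosis ⇒ heavier tails relative to the normal distribution.
0.36 vs -0.79: the larger is 0.36, so I has heavier tails. (I is leptokurtic — heavier-than-normal tails; the other is platykurtic.)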